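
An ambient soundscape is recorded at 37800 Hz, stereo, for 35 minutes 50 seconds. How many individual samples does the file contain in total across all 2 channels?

162,540,000 samples

35 minutes 50 seconds = 2,150 s.
37,800 × 2,150 s × 2 ch = 162,540,000 samples.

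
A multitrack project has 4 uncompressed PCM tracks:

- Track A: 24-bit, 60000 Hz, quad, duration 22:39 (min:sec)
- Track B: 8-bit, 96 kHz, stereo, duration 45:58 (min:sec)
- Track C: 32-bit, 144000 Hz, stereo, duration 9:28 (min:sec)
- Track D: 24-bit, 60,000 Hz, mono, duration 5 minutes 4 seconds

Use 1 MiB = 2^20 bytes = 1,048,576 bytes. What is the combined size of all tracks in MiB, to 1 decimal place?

Track A: 22:39 (min:sec) = 1,359 s; 60,000 × 1,359 × 3 × 4 = 978,480,000 bytes.
Track B: 45:58 (min:sec) = 2,758 s; 96,000 × 2,758 × 1 × 2 = 529,536,000 bytes.
Track C: 9:28 (min:sec) = 568 s; 144,000 × 568 × 4 × 2 = 654,336,000 bytes.
Track D: 5 minutes 4 seconds = 304 s; 60,000 × 304 × 3 × 1 = 54,720,000 bytes.
Total = 2,217,072,000 bytes = 2114.4 MiB.

2114.4 MiB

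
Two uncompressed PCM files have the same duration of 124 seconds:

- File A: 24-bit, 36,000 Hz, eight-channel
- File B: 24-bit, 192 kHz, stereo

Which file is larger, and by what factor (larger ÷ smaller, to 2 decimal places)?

File A: 36,000 × 3 × 8 = 864,000 bytes/s.
File B: 192,000 × 3 × 2 = 1,152,000 bytes/s.
File B is larger; ratio = 142,848,000 / 107,136,000 = 1.33.

File B, by a factor of 1.33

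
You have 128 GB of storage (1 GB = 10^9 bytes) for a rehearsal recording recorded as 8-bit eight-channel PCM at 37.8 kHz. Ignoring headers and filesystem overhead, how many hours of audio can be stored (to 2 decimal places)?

Uncompressed byte rate = 37,800 × 1 × 8 = 302,400 bytes/s.
Capacity = 128 × 1,000,000,000 = 128,000,000,000 bytes.
128,000,000,000 / 302,400 ≈ 423280.42 s → 117.58 hours.

117.58 hours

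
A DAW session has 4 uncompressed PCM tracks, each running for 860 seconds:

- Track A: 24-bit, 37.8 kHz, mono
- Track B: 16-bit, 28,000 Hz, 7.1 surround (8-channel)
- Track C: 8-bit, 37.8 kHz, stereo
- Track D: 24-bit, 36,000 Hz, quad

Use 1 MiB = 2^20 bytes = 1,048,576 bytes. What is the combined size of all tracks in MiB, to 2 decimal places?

Track A: 37,800 × 860 × 3 × 1 = 97,524,000 bytes.
Track B: 28,000 × 860 × 2 × 8 = 385,280,000 bytes.
Track C: 37,800 × 860 × 1 × 2 = 65,016,000 bytes.
Track D: 36,000 × 860 × 3 × 4 = 371,520,000 bytes.
Total = 919,340,000 bytes = 876.75 MiB.

876.75 MiB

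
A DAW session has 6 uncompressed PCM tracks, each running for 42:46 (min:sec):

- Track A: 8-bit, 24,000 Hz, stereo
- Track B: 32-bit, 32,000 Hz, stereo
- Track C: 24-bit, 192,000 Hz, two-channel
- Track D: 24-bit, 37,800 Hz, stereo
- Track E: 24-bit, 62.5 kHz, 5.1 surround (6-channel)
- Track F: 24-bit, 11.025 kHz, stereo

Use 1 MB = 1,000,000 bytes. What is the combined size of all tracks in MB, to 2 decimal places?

42:46 (min:sec) = 2,566 s.
Track A: 24,000 × 2,566 × 1 × 2 = 123,168,000 bytes.
Track B: 32,000 × 2,566 × 4 × 2 = 656,896,000 bytes.
Track C: 192,000 × 2,566 × 3 × 2 = 2,956,032,000 bytes.
Track D: 37,800 × 2,566 × 3 × 2 = 581,968,800 bytes.
Track E: 62,500 × 2,566 × 3 × 6 = 2,886,750,000 bytes.
Track F: 11,025 × 2,566 × 3 × 2 = 169,740,900 bytes.
Total = 7,374,555,700 bytes = 7374.56 MB.

7374.56 MB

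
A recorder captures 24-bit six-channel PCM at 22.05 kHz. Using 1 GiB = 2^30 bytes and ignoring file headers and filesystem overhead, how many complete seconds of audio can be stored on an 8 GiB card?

21,642 seconds

Uncompressed byte rate = 22,050 × 3 × 6 = 396,900 bytes/s.
Capacity = 8 × 1,073,741,824 = 8,589,934,592 bytes.
8,589,934,592 / 396,900 ≈ 21642.57 s → 21,642 seconds.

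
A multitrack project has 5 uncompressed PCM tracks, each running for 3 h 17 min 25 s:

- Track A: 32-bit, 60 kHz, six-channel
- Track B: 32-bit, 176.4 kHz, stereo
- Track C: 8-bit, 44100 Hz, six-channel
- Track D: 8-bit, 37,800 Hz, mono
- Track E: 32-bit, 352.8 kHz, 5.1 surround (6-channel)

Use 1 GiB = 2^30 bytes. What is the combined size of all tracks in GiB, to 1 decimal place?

128.2 GiB

3 h 17 min 25 s = 11,845 s.
Track A: 60,000 × 11,845 × 4 × 6 = 17,056,800,000 bytes.
Track B: 176,400 × 11,845 × 4 × 2 = 16,715,664,000 bytes.
Track C: 44,100 × 11,845 × 1 × 6 = 3,134,187,000 bytes.
Track D: 37,800 × 11,845 × 1 × 1 = 447,741,000 bytes.
Track E: 352,800 × 11,845 × 4 × 6 = 100,293,984,000 bytes.
Total = 137,648,376,000 bytes = 128.2 GiB.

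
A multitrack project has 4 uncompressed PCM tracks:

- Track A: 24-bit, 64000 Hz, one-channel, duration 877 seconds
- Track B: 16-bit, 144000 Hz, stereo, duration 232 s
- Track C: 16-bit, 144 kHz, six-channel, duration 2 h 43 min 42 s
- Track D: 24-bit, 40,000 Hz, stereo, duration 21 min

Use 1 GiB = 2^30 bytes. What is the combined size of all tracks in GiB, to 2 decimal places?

16.37 GiB

Track A: 64,000 × 877 × 3 × 1 = 168,384,000 bytes.
Track B: 144,000 × 232 × 2 × 2 = 133,632,000 bytes.
Track C: 2 h 43 min 42 s = 9,822 s; 144,000 × 9,822 × 2 × 6 = 16,972,416,000 bytes.
Track D: 21 min = 1,260 s; 40,000 × 1,260 × 3 × 2 = 302,400,000 bytes.
Total = 17,576,832,000 bytes = 16.37 GiB.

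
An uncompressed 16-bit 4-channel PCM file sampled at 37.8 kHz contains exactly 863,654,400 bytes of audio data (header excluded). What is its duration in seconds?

Byte rate = 37,800 × 2 × 4 = 302,400 bytes/s.
Duration = 863,654,400 / 302,400 = 2,856 s.

2,856 seconds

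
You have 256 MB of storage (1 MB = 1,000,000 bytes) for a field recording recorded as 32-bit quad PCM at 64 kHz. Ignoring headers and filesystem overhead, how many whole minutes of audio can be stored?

4 minutes

Uncompressed byte rate = 64,000 × 4 × 4 = 1,024,000 bytes/s.
Capacity = 256 × 1,000,000 = 256,000,000 bytes.
256,000,000 / 1,024,000 ≈ 250 s → 4 minutes.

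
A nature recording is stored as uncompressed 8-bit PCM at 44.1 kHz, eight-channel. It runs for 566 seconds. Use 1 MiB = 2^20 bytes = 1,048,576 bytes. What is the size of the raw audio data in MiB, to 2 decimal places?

Bytes = 44,100 samples/s × 566 s × 1 bytes/sample × 8 ch = 199,684,800 bytes.
199,684,800 / 1,048,576 = 190.43 MiB.

190.43 MiB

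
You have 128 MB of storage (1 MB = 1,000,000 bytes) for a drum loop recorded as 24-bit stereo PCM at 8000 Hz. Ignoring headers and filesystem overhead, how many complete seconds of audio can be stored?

Uncompressed byte rate = 8,000 × 3 × 2 = 48,000 bytes/s.
Capacity = 128 × 1,000,000 = 128,000,000 bytes.
128,000,000 / 48,000 ≈ 2666.67 s → 2,666 seconds.

2,666 seconds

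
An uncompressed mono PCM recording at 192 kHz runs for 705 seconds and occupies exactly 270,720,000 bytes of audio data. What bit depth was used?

16 bits

Bytes per sample = 270,720,000 / (192,000 × 705 × 1) = 270,720,000 / 135,360,000 = 2.
Bit depth = 2 × 8 = 16 bits.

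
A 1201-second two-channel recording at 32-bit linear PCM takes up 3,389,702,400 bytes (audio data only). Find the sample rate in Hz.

352,800 Hz

Bytes = sample_rate × seconds × bytes_per_sample × channels.
sample_rate = 3,389,702,400 / (1,201 × 4 × 2) = 3,389,702,400 / 9,608 = 352,800 Hz.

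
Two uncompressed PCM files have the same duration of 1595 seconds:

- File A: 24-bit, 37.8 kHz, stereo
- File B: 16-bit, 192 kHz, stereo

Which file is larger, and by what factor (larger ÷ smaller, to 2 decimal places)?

File B, by a factor of 3.39

File A: 37,800 × 3 × 2 = 226,800 bytes/s.
File B: 192,000 × 2 × 2 = 768,000 bytes/s.
File B is larger; ratio = 1,224,960,000 / 361,746,000 = 3.39.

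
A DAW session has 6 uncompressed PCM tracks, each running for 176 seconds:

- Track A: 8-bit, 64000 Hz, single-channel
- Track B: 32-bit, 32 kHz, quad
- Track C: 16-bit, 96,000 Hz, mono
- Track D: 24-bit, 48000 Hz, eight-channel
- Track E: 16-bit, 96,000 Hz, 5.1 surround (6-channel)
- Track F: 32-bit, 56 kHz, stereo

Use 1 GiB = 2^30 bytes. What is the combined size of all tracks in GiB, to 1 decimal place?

Track A: 64,000 × 176 × 1 × 1 = 11,264,000 bytes.
Track B: 32,000 × 176 × 4 × 4 = 90,112,000 bytes.
Track C: 96,000 × 176 × 2 × 1 = 33,792,000 bytes.
Track D: 48,000 × 176 × 3 × 8 = 202,752,000 bytes.
Track E: 96,000 × 176 × 2 × 6 = 202,752,000 bytes.
Track F: 56,000 × 176 × 4 × 2 = 78,848,000 bytes.
Total = 619,520,000 bytes = 0.6 GiB.

0.6 GiB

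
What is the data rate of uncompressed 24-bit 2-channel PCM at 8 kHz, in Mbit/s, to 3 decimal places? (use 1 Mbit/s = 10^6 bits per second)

0.384 Mbit/s

Bit rate = 8,000 × 24 × 2 = 384,000 bits/s.
= 0.384 Mbit/s.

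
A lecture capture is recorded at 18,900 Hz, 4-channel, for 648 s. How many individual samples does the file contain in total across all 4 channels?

18,900 × 648 s × 4 ch = 48,988,800 samples.

48,988,800 samples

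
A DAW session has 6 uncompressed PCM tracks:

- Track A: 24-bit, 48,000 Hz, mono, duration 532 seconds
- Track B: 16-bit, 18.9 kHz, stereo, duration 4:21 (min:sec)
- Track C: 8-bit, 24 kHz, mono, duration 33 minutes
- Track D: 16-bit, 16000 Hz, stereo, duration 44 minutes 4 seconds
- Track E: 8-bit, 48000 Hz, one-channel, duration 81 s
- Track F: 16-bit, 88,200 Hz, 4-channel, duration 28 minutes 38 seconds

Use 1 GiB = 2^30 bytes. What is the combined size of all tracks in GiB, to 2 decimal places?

Track A: 48,000 × 532 × 3 × 1 = 76,608,000 bytes.
Track B: 4:21 (min:sec) = 261 s; 18,900 × 261 × 2 × 2 = 19,731,600 bytes.
Track C: 33 minutes = 1,980 s; 24,000 × 1,980 × 1 × 1 = 47,520,000 bytes.
Track D: 44 minutes 4 seconds = 2,644 s; 16,000 × 2,644 × 2 × 2 = 169,216,000 bytes.
Track E: 48,000 × 81 × 1 × 1 = 3,888,000 bytes.
Track F: 28 minutes 38 seconds = 1,718 s; 88,200 × 1,718 × 2 × 4 = 1,212,220,800 bytes.
Total = 1,529,184,400 bytes = 1.42 GiB.

1.42 GiB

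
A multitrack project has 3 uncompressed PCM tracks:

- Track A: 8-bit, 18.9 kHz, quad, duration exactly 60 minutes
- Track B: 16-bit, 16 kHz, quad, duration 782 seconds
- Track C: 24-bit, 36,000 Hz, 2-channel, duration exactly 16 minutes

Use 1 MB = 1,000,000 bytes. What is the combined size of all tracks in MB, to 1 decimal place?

579.6 MB

Track A: exactly 60 minutes = 3,600 s; 18,900 × 3,600 × 1 × 4 = 272,160,000 bytes.
Track B: 16,000 × 782 × 2 × 4 = 100,096,000 bytes.
Track C: exactly 16 minutes = 960 s; 36,000 × 960 × 3 × 2 = 207,360,000 bytes.
Total = 579,616,000 bytes = 579.6 MB.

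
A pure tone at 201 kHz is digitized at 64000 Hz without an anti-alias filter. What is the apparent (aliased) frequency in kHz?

9 kHz

Nyquist = 64,000/2 = 32,000 Hz; 201,000 Hz exceeds it.
Alias = |201,000 − 3×64,000| = |201,000 − 192,000| = 9,000 Hz = 9 kHz.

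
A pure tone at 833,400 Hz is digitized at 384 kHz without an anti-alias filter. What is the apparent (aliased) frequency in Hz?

Nyquist = 384,000/2 = 192,000 Hz; 833,400 Hz exceeds it.
Alias = |833,400 − 2×384,000| = |833,400 − 768,000| = 65,400 Hz.

65,400 Hz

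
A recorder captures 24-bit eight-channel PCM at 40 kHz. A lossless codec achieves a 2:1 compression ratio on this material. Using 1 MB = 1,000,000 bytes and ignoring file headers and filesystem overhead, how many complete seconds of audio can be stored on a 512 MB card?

1,066 seconds

Uncompressed byte rate = 40,000 × 3 × 8 = 960,000 bytes/s.
After 2:1 compression, effective rate ≈ 480000 bytes/s.
Capacity = 512 × 1,000,000 = 512,000,000 bytes.
512,000,000 / effective rate ≈ 1066.67 s → 1,066 seconds.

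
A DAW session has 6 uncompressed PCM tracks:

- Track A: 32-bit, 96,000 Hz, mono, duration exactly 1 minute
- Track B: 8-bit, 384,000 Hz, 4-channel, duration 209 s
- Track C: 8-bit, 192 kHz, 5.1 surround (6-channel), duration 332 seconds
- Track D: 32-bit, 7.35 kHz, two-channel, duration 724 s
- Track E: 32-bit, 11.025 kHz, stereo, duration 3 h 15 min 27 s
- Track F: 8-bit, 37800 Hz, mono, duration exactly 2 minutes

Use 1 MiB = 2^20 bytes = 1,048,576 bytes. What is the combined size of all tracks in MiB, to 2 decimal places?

1724.20 MiB

Track A: exactly 1 minute = 60 s; 96,000 × 60 × 4 × 1 = 23,040,000 bytes.
Track B: 384,000 × 209 × 1 × 4 = 321,024,000 bytes.
Track C: 192,000 × 332 × 1 × 6 = 382,464,000 bytes.
Track D: 7,350 × 724 × 4 × 2 = 42,571,200 bytes.
Track E: 3 h 15 min 27 s = 11,727 s; 11,025 × 11,727 × 4 × 2 = 1,034,321,400 bytes.
Track F: exactly 2 minutes = 120 s; 37,800 × 120 × 1 × 1 = 4,536,000 bytes.
Total = 1,807,956,600 bytes = 1724.20 MiB.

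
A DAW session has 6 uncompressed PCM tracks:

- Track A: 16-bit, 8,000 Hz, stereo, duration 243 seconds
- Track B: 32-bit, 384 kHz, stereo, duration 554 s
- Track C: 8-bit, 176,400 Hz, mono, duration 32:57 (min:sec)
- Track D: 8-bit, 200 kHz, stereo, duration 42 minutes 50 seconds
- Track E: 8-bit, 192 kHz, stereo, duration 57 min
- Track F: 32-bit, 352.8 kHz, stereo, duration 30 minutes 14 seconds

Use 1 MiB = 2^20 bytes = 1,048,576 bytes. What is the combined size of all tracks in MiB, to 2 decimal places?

9078.52 MiB

Track A: 8,000 × 243 × 2 × 2 = 7,776,000 bytes.
Track B: 384,000 × 554 × 4 × 2 = 1,701,888,000 bytes.
Track C: 32:57 (min:sec) = 1,977 s; 176,400 × 1,977 × 1 × 1 = 348,742,800 bytes.
Track D: 42 minutes 50 seconds = 2,570 s; 200,000 × 2,570 × 1 × 2 = 1,028,000,000 bytes.
Track E: 57 min = 3,420 s; 192,000 × 3,420 × 1 × 2 = 1,313,280,000 bytes.
Track F: 30 minutes 14 seconds = 1,814 s; 352,800 × 1,814 × 4 × 2 = 5,119,833,600 bytes.
Total = 9,519,520,400 bytes = 9078.52 MiB.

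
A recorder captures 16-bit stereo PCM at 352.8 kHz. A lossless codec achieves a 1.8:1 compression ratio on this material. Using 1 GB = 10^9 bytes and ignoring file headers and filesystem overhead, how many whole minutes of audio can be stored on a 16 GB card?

340 minutes

Uncompressed byte rate = 352,800 × 2 × 2 = 1,411,200 bytes/s.
After 1.8:1 compression, effective rate ≈ 784000 bytes/s.
Capacity = 16 × 1,000,000,000 = 16,000,000,000 bytes.
16,000,000,000 / effective rate ≈ 20408.16 s → 340 minutes.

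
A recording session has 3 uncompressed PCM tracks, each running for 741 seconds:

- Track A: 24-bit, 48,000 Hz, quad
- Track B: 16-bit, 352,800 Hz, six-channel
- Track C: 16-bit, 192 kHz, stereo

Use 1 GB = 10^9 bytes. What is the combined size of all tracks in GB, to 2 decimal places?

Track A: 48,000 × 741 × 3 × 4 = 426,816,000 bytes.
Track B: 352,800 × 741 × 2 × 6 = 3,137,097,600 bytes.
Track C: 192,000 × 741 × 2 × 2 = 569,088,000 bytes.
Total = 4,133,001,600 bytes = 4.13 GB.

4.13 GB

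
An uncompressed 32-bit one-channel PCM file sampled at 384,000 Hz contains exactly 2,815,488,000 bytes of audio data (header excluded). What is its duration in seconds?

Byte rate = 384,000 × 4 × 1 = 1,536,000 bytes/s.
Duration = 2,815,488,000 / 1,536,000 = 1,833 s.

1,833 seconds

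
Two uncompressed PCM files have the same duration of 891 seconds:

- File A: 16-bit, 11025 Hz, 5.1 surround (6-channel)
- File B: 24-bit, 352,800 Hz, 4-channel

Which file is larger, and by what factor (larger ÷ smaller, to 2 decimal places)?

File A: 11,025 × 2 × 6 = 132,300 bytes/s.
File B: 352,800 × 3 × 4 = 4,233,600 bytes/s.
File B is larger; ratio = 3,772,137,600 / 117,879,300 = 32.00.

File B, by a factor of 32.00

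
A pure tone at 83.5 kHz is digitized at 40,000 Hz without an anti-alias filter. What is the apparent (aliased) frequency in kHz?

3.5 kHz

Nyquist = 40,000/2 = 20,000 Hz; 83,500 Hz exceeds it.
Alias = |83,500 − 2×40,000| = |83,500 − 80,000| = 3,500 Hz = 3.5 kHz.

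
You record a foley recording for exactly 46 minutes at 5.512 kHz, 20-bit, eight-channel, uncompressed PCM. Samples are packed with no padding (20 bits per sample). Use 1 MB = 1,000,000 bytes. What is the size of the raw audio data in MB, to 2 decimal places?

Duration = exactly 46 minutes = 2,760 s.
Bits = 5,512 × 2,760 × 20 × 8 = 2,434,099,200 bits = 304,262,400 bytes.
304,262,400 / 1,000,000 = 304.26 MB.

304.26 MB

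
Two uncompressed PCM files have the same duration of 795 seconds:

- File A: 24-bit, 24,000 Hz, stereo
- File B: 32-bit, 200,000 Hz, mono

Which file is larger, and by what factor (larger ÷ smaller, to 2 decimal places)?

File A: 24,000 × 3 × 2 = 144,000 bytes/s.
File B: 200,000 × 4 × 1 = 800,000 bytes/s.
File B is larger; ratio = 636,000,000 / 114,480,000 = 5.56.

File B, by a factor of 5.56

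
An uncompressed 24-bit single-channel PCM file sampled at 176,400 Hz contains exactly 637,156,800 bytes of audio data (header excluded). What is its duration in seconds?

1,204 seconds

Byte rate = 176,400 × 3 × 1 = 529,200 bytes/s.
Duration = 637,156,800 / 529,200 = 1,204 s.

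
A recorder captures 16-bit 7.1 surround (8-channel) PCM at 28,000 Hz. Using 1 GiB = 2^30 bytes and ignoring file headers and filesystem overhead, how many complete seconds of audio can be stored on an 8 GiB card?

Uncompressed byte rate = 28,000 × 2 × 8 = 448,000 bytes/s.
Capacity = 8 × 1,073,741,824 = 8,589,934,592 bytes.
8,589,934,592 / 448,000 ≈ 19173.96 s → 19,173 seconds.

19,173 seconds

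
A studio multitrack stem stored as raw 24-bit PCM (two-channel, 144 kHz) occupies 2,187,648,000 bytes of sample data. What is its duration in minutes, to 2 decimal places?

42.20 minutes

Byte rate = 144,000 × 3 × 2 = 864,000 bytes/s.
Duration = 2,187,648,000 / 864,000 = 2,532 s.
2,532 s / 60 = 42.20 minutes.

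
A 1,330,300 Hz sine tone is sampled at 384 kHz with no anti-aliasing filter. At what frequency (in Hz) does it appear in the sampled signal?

178,300 Hz

Nyquist = 384,000/2 = 192,000 Hz; 1,330,300 Hz exceeds it.
Alias = |1,330,300 − 3×384,000| = |1,330,300 − 1,152,000| = 178,300 Hz.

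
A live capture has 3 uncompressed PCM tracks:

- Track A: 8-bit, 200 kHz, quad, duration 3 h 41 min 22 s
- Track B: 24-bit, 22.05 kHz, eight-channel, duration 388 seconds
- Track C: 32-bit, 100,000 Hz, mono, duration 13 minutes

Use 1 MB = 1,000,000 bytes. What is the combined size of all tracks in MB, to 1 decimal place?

11142.9 MB

Track A: 3 h 41 min 22 s = 13,282 s; 200,000 × 13,282 × 1 × 4 = 10,625,600,000 bytes.
Track B: 22,050 × 388 × 3 × 8 = 205,329,600 bytes.
Track C: 13 minutes = 780 s; 100,000 × 780 × 4 × 1 = 312,000,000 bytes.
Total = 11,142,929,600 bytes = 11142.9 MB.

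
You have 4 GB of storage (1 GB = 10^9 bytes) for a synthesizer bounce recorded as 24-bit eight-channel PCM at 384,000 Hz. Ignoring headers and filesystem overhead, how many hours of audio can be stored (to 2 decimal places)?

0.12 hours

Uncompressed byte rate = 384,000 × 3 × 8 = 9,216,000 bytes/s.
Capacity = 4 × 1,000,000,000 = 4,000,000,000 bytes.
4,000,000,000 / 9,216,000 ≈ 434.03 s → 0.12 hours.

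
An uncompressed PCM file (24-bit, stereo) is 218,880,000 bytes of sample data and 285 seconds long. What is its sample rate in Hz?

128,000 Hz

Bytes = sample_rate × seconds × bytes_per_sample × channels.
sample_rate = 218,880,000 / (285 × 3 × 2) = 218,880,000 / 1,710 = 128,000 Hz.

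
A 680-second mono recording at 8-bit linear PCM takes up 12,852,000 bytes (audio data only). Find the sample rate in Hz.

18,900 Hz

Bytes = sample_rate × seconds × bytes_per_sample × channels.
sample_rate = 12,852,000 / (680 × 1 × 1) = 12,852,000 / 680 = 18,900 Hz.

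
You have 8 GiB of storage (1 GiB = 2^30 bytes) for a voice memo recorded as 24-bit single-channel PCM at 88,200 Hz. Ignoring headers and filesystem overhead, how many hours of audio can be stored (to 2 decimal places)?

9.02 hours

Uncompressed byte rate = 88,200 × 3 × 1 = 264,600 bytes/s.
Capacity = 8 × 1,073,741,824 = 8,589,934,592 bytes.
8,589,934,592 / 264,600 ≈ 32463.85 s → 9.02 hours.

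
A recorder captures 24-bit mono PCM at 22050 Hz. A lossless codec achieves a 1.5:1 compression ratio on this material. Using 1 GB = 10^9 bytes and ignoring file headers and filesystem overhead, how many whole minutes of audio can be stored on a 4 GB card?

Uncompressed byte rate = 22,050 × 3 × 1 = 66,150 bytes/s.
After 1.5:1 compression, effective rate ≈ 44100 bytes/s.
Capacity = 4 × 1,000,000,000 = 4,000,000,000 bytes.
4,000,000,000 / effective rate ≈ 90702.95 s → 1,511 minutes.

1,511 minutes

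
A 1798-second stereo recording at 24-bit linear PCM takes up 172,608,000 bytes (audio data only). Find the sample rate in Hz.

16,000 Hz

Bytes = sample_rate × seconds × bytes_per_sample × channels.
sample_rate = 172,608,000 / (1,798 × 3 × 2) = 172,608,000 / 10,788 = 16,000 Hz.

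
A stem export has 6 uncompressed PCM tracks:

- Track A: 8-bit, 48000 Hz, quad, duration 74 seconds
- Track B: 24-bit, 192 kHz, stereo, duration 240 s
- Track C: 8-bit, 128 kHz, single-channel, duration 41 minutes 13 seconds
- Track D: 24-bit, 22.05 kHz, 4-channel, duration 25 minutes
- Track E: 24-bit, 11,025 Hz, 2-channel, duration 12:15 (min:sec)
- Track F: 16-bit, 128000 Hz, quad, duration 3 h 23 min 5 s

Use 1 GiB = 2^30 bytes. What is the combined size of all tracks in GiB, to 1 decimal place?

Track A: 48,000 × 74 × 1 × 4 = 14,208,000 bytes.
Track B: 192,000 × 240 × 3 × 2 = 276,480,000 bytes.
Track C: 41 minutes 13 seconds = 2,473 s; 128,000 × 2,473 × 1 × 1 = 316,544,000 bytes.
Track D: 25 minutes = 1,500 s; 22,050 × 1,500 × 3 × 4 = 396,900,000 bytes.
Track E: 12:15 (min:sec) = 735 s; 11,025 × 735 × 3 × 2 = 48,620,250 bytes.
Track F: 3 h 23 min 5 s = 12,185 s; 128,000 × 12,185 × 2 × 4 = 12,477,440,000 bytes.
Total = 13,530,192,250 bytes = 12.6 GiB.

12.6 GiB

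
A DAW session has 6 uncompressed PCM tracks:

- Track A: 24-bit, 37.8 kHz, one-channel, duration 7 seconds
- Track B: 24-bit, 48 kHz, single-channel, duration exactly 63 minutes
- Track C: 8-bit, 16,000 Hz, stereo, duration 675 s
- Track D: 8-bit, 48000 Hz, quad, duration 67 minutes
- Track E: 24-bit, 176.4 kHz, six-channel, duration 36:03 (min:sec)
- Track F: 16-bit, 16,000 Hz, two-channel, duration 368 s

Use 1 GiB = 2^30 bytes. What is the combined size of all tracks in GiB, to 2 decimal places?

Track A: 37,800 × 7 × 3 × 1 = 793,800 bytes.
Track B: exactly 63 minutes = 3,780 s; 48,000 × 3,780 × 3 × 1 = 544,320,000 bytes.
Track C: 16,000 × 675 × 1 × 2 = 21,600,000 bytes.
Track D: 67 minutes = 4,020 s; 48,000 × 4,020 × 1 × 4 = 771,840,000 bytes.
Track E: 36:03 (min:sec) = 2,163 s; 176,400 × 2,163 × 3 × 6 = 6,867,957,600 bytes.
Track F: 16,000 × 368 × 2 × 2 = 23,552,000 bytes.
Total = 8,230,063,400 bytes = 7.66 GiB.

7.66 GiB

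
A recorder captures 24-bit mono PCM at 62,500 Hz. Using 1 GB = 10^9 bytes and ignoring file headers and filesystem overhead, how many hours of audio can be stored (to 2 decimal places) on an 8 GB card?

11.85 hours

Uncompressed byte rate = 62,500 × 3 × 1 = 187,500 bytes/s.
Capacity = 8 × 1,000,000,000 = 8,000,000,000 bytes.
8,000,000,000 / 187,500 ≈ 42666.67 s → 11.85 hours.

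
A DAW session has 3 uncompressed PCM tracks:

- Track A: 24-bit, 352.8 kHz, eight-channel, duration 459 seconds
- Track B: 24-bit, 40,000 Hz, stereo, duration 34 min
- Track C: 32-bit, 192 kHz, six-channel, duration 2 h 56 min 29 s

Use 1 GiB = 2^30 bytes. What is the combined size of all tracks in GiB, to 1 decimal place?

Track A: 352,800 × 459 × 3 × 8 = 3,886,444,800 bytes.
Track B: 34 min = 2,040 s; 40,000 × 2,040 × 3 × 2 = 489,600,000 bytes.
Track C: 2 h 56 min 29 s = 10,589 s; 192,000 × 10,589 × 4 × 6 = 48,794,112,000 bytes.
Total = 53,170,156,800 bytes = 49.5 GiB.

49.5 GiB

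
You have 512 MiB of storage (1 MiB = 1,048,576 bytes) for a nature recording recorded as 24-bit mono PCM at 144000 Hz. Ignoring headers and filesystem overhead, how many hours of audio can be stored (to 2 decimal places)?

Uncompressed byte rate = 144,000 × 3 × 1 = 432,000 bytes/s.
Capacity = 512 × 1,048,576 = 536,870,912 bytes.
536,870,912 / 432,000 ≈ 1242.76 s → 0.35 hours.

0.35 hours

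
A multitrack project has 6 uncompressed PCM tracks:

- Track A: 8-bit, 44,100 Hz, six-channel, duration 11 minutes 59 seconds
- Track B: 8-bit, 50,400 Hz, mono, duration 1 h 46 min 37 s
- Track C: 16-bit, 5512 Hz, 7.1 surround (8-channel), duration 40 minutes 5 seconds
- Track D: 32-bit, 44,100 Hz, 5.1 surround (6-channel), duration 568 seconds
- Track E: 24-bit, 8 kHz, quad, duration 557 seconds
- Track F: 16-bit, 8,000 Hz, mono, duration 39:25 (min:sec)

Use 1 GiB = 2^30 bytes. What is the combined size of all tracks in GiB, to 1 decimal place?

1.3 GiB

Track A: 11 minutes 59 seconds = 719 s; 44,100 × 719 × 1 × 6 = 190,247,400 bytes.
Track B: 1 h 46 min 37 s = 6,397 s; 50,400 × 6,397 × 1 × 1 = 322,408,800 bytes.
Track C: 40 minutes 5 seconds = 2,405 s; 5,512 × 2,405 × 2 × 8 = 212,101,760 bytes.
Track D: 44,100 × 568 × 4 × 6 = 601,171,200 bytes.
Track E: 8,000 × 557 × 3 × 4 = 53,472,000 bytes.
Track F: 39:25 (min:sec) = 2,365 s; 8,000 × 2,365 × 2 × 1 = 37,840,000 bytes.
Total = 1,417,241,160 bytes = 1.3 GiB.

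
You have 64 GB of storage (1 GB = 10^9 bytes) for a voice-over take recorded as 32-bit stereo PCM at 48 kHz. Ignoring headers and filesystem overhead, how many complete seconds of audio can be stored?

166,666 seconds

Uncompressed byte rate = 48,000 × 4 × 2 = 384,000 bytes/s.
Capacity = 64 × 1,000,000,000 = 64,000,000,000 bytes.
64,000,000,000 / 384,000 ≈ 166666.67 s → 166,666 seconds.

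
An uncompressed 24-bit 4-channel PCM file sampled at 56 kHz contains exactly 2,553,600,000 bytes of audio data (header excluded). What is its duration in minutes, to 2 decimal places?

Byte rate = 56,000 × 3 × 4 = 672,000 bytes/s.
Duration = 2,553,600,000 / 672,000 = 3,800 s.
3,800 s / 60 = 63.33 minutes.

63.33 minutes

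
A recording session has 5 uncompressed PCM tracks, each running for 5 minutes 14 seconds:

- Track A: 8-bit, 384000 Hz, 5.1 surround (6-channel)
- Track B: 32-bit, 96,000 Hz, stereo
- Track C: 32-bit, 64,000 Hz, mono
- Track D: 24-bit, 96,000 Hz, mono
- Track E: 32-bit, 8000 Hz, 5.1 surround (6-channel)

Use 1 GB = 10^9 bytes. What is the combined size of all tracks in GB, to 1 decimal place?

5 minutes 14 seconds = 314 s.
Track A: 384,000 × 314 × 1 × 6 = 723,456,000 bytes.
Track B: 96,000 × 314 × 4 × 2 = 241,152,000 bytes.
Track C: 64,000 × 314 × 4 × 1 = 80,384,000 bytes.
Track D: 96,000 × 314 × 3 × 1 = 90,432,000 bytes.
Track E: 8,000 × 314 × 4 × 6 = 60,288,000 bytes.
Total = 1,195,712,000 bytes = 1.2 GB.

1.2 GB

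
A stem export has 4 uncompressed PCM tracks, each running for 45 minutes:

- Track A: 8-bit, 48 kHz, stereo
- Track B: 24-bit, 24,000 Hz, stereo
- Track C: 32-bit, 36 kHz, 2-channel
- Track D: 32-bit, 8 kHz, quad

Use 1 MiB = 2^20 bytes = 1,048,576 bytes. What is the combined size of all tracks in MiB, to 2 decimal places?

45 minutes = 2,700 s.
Track A: 48,000 × 2,700 × 1 × 2 = 259,200,000 bytes.
Track B: 24,000 × 2,700 × 3 × 2 = 388,800,000 bytes.
Track C: 36,000 × 2,700 × 4 × 2 = 777,600,000 bytes.
Track D: 8,000 × 2,700 × 4 × 4 = 345,600,000 bytes.
Total = 1,771,200,000 bytes = 1689.15 MiB.

1689.15 MiB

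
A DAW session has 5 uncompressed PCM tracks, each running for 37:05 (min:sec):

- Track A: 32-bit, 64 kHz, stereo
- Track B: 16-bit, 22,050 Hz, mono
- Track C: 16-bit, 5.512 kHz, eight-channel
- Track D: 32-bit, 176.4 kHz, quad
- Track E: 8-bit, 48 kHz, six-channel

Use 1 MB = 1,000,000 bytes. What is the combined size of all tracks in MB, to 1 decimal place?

8354.2 MB

37:05 (min:sec) = 2,225 s.
Track A: 64,000 × 2,225 × 4 × 2 = 1,139,200,000 bytes.
Track B: 22,050 × 2,225 × 2 × 1 = 98,122,500 bytes.
Track C: 5,512 × 2,225 × 2 × 8 = 196,227,200 bytes.
Track D: 176,400 × 2,225 × 4 × 4 = 6,279,840,000 bytes.
Track E: 48,000 × 2,225 × 1 × 6 = 640,800,000 bytes.
Total = 8,354,189,700 bytes = 8354.2 MB.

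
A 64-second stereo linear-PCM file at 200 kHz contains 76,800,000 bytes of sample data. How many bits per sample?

24 bits

Bytes per sample = 76,800,000 / (200,000 × 64 × 2) = 76,800,000 / 25,600,000 = 3.
Bit depth = 3 × 8 = 24 bits.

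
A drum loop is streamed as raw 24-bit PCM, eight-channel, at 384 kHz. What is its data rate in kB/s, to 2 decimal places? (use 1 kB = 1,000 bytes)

9216.00 kB/s

Bit rate = 384,000 × 24 × 8 = 73,728,000 bits/s.
73,728,000 / 8 = 9,216,000 B/s = 9216.00 kB/s.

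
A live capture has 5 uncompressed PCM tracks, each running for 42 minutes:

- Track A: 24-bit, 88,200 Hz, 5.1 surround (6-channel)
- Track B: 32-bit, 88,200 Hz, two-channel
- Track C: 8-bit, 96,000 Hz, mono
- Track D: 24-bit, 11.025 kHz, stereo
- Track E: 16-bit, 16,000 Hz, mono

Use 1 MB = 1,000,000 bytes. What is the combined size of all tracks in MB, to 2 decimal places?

6268.12 MB

42 minutes = 2,520 s.
Track A: 88,200 × 2,520 × 3 × 6 = 4,000,752,000 bytes.
Track B: 88,200 × 2,520 × 4 × 2 = 1,778,112,000 bytes.
Track C: 96,000 × 2,520 × 1 × 1 = 241,920,000 bytes.
Track D: 11,025 × 2,520 × 3 × 2 = 166,698,000 bytes.
Track E: 16,000 × 2,520 × 2 × 1 = 80,640,000 bytes.
Total = 6,268,122,000 bytes = 6268.12 MB.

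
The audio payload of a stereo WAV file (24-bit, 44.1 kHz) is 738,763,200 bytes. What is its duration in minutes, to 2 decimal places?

Byte rate = 44,100 × 3 × 2 = 264,600 bytes/s.
Duration = 738,763,200 / 264,600 = 2,792 s.
2,792 s / 60 = 46.53 minutes.

46.53 minutes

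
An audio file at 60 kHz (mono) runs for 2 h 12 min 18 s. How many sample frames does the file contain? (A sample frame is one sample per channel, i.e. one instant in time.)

476,280,000 sample frames

2 h 12 min 18 s = 7,938 s.
60,000 samples/s × 7,938 s = 476,280,000 frames.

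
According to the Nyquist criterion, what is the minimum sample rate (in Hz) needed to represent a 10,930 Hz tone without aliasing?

Minimum sample rate = 2 × 10,930 Hz = 21,860 Hz.

21,860 Hz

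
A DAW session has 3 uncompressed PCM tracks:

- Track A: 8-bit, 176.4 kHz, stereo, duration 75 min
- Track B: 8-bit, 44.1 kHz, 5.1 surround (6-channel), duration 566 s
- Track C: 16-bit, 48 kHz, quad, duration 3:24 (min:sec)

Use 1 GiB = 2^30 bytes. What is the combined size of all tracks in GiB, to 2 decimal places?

Track A: 75 min = 4,500 s; 176,400 × 4,500 × 1 × 2 = 1,587,600,000 bytes.
Track B: 44,100 × 566 × 1 × 6 = 149,763,600 bytes.
Track C: 3:24 (min:sec) = 204 s; 48,000 × 204 × 2 × 4 = 78,336,000 bytes.
Total = 1,815,699,600 bytes = 1.69 GiB.

1.69 GiB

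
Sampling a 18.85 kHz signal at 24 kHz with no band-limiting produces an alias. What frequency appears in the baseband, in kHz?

Nyquist = 24,000/2 = 12,000 Hz; 18,850 Hz exceeds it.
Alias = |18,850 − 1×24,000| = |18,850 − 24,000| = 5,150 Hz = 5.15 kHz.

5.15 kHz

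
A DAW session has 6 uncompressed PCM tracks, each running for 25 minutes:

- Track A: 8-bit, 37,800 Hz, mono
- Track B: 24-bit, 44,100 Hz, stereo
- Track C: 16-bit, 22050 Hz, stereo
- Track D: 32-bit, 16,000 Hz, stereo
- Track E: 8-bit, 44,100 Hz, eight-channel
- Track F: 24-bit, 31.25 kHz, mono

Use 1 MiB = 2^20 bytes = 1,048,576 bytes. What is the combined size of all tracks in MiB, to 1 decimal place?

25 minutes = 1,500 s.
Track A: 37,800 × 1,500 × 1 × 1 = 56,700,000 bytes.
Track B: 44,100 × 1,500 × 3 × 2 = 396,900,000 bytes.
Track C: 22,050 × 1,500 × 2 × 2 = 132,300,000 bytes.
Track D: 16,000 × 1,500 × 4 × 2 = 192,000,000 bytes.
Track E: 44,100 × 1,500 × 1 × 8 = 529,200,000 bytes.
Track F: 31,250 × 1,500 × 3 × 1 = 140,625,000 bytes.
Total = 1,447,725,000 bytes = 1380.7 MiB.

1380.7 MiB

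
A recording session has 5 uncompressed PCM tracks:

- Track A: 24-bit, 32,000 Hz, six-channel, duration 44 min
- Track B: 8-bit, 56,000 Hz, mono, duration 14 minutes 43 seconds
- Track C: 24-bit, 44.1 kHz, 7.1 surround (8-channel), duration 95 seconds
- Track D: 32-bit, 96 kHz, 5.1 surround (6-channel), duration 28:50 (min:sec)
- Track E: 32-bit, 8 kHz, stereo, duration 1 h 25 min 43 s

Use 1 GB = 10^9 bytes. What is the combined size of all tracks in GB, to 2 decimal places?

Track A: 44 min = 2,640 s; 32,000 × 2,640 × 3 × 6 = 1,520,640,000 bytes.
Track B: 14 minutes 43 seconds = 883 s; 56,000 × 883 × 1 × 1 = 49,448,000 bytes.
Track C: 44,100 × 95 × 3 × 8 = 100,548,000 bytes.
Track D: 28:50 (min:sec) = 1,730 s; 96,000 × 1,730 × 4 × 6 = 3,985,920,000 bytes.
Track E: 1 h 25 min 43 s = 5,143 s; 8,000 × 5,143 × 4 × 2 = 329,152,000 bytes.
Total = 5,985,708,000 bytes = 5.99 GB.

5.99 GB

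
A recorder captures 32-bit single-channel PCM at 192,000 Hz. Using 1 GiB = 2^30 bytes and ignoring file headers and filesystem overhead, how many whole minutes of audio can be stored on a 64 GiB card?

1,491 minutes

Uncompressed byte rate = 192,000 × 4 × 1 = 768,000 bytes/s.
Capacity = 64 × 1,073,741,824 = 68,719,476,736 bytes.
68,719,476,736 / 768,000 ≈ 89478.49 s → 1,491 minutes.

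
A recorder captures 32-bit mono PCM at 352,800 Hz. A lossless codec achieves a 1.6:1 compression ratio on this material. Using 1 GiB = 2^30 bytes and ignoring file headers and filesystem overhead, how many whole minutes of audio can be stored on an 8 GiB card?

162 minutes

Uncompressed byte rate = 352,800 × 4 × 1 = 1,411,200 bytes/s.
After 1.6:1 compression, effective rate ≈ 882000 bytes/s.
Capacity = 8 × 1,073,741,824 = 8,589,934,592 bytes.
8,589,934,592 / effective rate ≈ 9739.15 s → 162 minutes.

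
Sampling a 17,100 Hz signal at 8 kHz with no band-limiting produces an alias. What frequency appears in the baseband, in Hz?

1,100 Hz

Nyquist = 8,000/2 = 4,000 Hz; 17,100 Hz exceeds it.
Alias = |17,100 − 2×8,000| = |17,100 − 16,000| = 1,100 Hz.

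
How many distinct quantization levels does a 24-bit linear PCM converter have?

16,777,216 levels

2^24 = 16,777,216.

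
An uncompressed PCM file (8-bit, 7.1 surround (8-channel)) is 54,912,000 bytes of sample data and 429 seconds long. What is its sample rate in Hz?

16,000 Hz

Bytes = sample_rate × seconds × bytes_per_sample × channels.
sample_rate = 54,912,000 / (429 × 1 × 8) = 54,912,000 / 3,432 = 16,000 Hz.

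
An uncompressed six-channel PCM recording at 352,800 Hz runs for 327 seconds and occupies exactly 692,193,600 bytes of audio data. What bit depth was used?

Bytes per sample = 692,193,600 / (352,800 × 327 × 6) = 692,193,600 / 692,193,600 = 1.
Bit depth = 1 × 8 = 8 bits.

8 bits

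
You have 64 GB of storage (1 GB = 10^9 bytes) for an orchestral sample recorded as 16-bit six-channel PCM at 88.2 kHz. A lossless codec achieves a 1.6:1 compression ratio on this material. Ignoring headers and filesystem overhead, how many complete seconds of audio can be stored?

96,749 seconds

Uncompressed byte rate = 88,200 × 2 × 6 = 1,058,400 bytes/s.
After 1.6:1 compression, effective rate ≈ 661500 bytes/s.
Capacity = 64 × 1,000,000,000 = 64,000,000,000 bytes.
64,000,000,000 / effective rate ≈ 96749.81 s → 96,749 seconds.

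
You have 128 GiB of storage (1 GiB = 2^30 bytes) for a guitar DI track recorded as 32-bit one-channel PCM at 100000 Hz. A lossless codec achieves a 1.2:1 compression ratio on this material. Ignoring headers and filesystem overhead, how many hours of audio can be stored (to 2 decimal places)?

114.53 hours

Uncompressed byte rate = 100,000 × 4 × 1 = 400,000 bytes/s.
After 1.2:1 compression, effective rate ≈ 333333.33 bytes/s.
Capacity = 128 × 1,073,741,824 = 137,438,953,472 bytes.
137,438,953,472 / effective rate ≈ 412316.86 s → 114.53 hours.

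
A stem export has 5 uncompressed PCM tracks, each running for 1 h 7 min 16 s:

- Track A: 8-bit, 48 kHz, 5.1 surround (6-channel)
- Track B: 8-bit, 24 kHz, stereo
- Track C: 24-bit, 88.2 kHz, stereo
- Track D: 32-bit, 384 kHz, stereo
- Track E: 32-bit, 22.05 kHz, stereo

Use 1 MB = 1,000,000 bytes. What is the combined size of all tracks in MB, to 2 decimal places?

1 h 7 min 16 s = 4,036 s.
Track A: 48,000 × 4,036 × 1 × 6 = 1,162,368,000 bytes.
Track B: 24,000 × 4,036 × 1 × 2 = 193,728,000 bytes.
Track C: 88,200 × 4,036 × 3 × 2 = 2,135,851,200 bytes.
Track D: 384,000 × 4,036 × 4 × 2 = 12,398,592,000 bytes.
Track E: 22,050 × 4,036 × 4 × 2 = 711,950,400 bytes.
Total = 16,602,489,600 bytes = 16602.49 MB.

16602.49 MB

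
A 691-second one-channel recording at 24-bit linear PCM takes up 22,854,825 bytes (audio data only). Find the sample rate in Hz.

Bytes = sample_rate × seconds × bytes_per_sample × channels.
sample_rate = 22,854,825 / (691 × 3 × 1) = 22,854,825 / 2,073 = 11,025 Hz.

11,025 Hz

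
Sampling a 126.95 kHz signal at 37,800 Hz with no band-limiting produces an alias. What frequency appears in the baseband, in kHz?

13.55 kHz

Nyquist = 37,800/2 = 18,900 Hz; 126,950 Hz exceeds it.
Alias = |126,950 − 3×37,800| = |126,950 − 113,400| = 13,550 Hz = 13.55 kHz.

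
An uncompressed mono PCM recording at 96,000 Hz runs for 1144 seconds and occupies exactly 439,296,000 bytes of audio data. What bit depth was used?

32 bits

Bytes per sample = 439,296,000 / (96,000 × 1,144 × 1) = 439,296,000 / 109,824,000 = 4.
Bit depth = 4 × 8 = 32 bits.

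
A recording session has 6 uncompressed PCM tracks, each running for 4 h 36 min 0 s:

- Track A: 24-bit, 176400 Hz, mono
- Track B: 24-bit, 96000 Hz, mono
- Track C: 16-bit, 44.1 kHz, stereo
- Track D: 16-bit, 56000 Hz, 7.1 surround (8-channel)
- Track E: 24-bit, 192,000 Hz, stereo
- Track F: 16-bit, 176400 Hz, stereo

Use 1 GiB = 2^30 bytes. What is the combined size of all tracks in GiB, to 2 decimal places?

4 h 36 min 0 s = 16,560 s.
Track A: 176,400 × 16,560 × 3 × 1 = 8,763,552,000 bytes.
Track B: 96,000 × 16,560 × 3 × 1 = 4,769,280,000 bytes.
Track C: 44,100 × 16,560 × 2 × 2 = 2,921,184,000 bytes.
Track D: 56,000 × 16,560 × 2 × 8 = 14,837,760,000 bytes.
Track E: 192,000 × 16,560 × 3 × 2 = 19,077,120,000 bytes.
Track F: 176,400 × 16,560 × 2 × 2 = 11,684,736,000 bytes.
Total = 62,053,632,000 bytes = 57.79 GiB.

57.79 GiB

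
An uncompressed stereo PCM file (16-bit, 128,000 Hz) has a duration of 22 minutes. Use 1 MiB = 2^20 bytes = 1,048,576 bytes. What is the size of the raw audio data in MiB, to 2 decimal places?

Duration = 22 minutes = 1,320 s.
Bytes = 128,000 samples/s × 1,320 s × 2 bytes/sample × 2 ch = 675,840,000 bytes.
675,840,000 / 1,048,576 = 644.53 MiB.

644.53 MiB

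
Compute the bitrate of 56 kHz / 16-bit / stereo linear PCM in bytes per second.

224,000 bytes/s

Bit rate = 56,000 × 16 × 2 = 1,792,000 bits/s.
1,792,000 / 8 = 224,000 bytes/s.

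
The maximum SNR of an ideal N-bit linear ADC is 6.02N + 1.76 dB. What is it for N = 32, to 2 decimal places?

6.02 × 32 + 1.76 = 194.40 dB.

194.40 dB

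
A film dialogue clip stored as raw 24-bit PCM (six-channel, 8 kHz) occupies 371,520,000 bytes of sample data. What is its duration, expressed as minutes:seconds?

43:00

Byte rate = 8,000 × 3 × 6 = 144,000 bytes/s.
Duration = 371,520,000 / 144,000 = 2,580 s.
2,580 s = 43:00.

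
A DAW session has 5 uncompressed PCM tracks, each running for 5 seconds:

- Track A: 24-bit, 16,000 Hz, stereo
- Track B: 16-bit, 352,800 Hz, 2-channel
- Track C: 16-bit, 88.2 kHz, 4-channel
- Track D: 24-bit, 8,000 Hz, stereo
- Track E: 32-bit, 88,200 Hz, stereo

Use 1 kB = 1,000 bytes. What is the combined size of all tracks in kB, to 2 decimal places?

Track A: 16,000 × 5 × 3 × 2 = 480,000 bytes.
Track B: 352,800 × 5 × 2 × 2 = 7,056,000 bytes.
Track C: 88,200 × 5 × 2 × 4 = 3,528,000 bytes.
Track D: 8,000 × 5 × 3 × 2 = 240,000 bytes.
Track E: 88,200 × 5 × 4 × 2 = 3,528,000 bytes.
Total = 14,832,000 bytes = 14832.00 kB.

14832.00 kB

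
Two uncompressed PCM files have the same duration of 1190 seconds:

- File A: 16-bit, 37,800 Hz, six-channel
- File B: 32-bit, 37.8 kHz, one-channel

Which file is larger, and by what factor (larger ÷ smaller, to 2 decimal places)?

File A, by a factor of 3.00

File A: 37,800 × 2 × 6 = 453,600 bytes/s.
File B: 37,800 × 4 × 1 = 151,200 bytes/s.
File A is larger; ratio = 539,784,000 / 179,928,000 = 3.00.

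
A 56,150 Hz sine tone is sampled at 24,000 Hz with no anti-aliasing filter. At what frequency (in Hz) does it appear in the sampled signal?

8,150 Hz

Nyquist = 24,000/2 = 12,000 Hz; 56,150 Hz exceeds it.
Alias = |56,150 − 2×24,000| = |56,150 − 48,000| = 8,150 Hz.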